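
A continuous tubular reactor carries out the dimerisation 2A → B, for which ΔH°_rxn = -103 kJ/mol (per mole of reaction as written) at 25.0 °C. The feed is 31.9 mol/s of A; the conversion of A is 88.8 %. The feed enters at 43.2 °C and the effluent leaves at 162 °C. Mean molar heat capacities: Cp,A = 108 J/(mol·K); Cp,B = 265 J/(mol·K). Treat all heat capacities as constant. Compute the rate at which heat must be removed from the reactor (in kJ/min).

Extent of reaction ξ = 0.888 × 31.9 / 2 = 14.164 mol/s
Reaction term: ξ·ΔH°_rxn = 14.164 × -103 = -1458.9 kJ/s
Sensible, feed 43.2→25 °C: -62.703 kJ/s
Outlet flows (mol/s): A 3.5728, B 14.164
Sensible, products 25→162 °C: 567.07 kJ/s
Q = ΔH = -954.48 kJ/s = -954.48 kW
Heat removed = 57269 kJ/min

Q_out = 57300 kJ/min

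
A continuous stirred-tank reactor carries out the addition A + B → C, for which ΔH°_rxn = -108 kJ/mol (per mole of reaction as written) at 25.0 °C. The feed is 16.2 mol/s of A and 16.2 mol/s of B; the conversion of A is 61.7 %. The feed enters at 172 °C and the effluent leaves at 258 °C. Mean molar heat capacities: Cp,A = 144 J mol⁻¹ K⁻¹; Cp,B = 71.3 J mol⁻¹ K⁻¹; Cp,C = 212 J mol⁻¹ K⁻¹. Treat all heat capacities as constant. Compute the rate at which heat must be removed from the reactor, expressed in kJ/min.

Extent of reaction ξ = 0.617 × 16.2 = 9.9954 mol/s
Reaction term: ξ·ΔH°_rxn = 9.9954 × -108 = -1079.5 kJ/s
Sensible, feed 172→25 °C: -512.72 kJ/s
Outlet flows (mol/s): A 6.2046, B 6.2046, C 9.9954
Sensible, products 25→258 °C: 804.99 kJ/s
Q = ΔH = -787.23 kJ/s = -787.23 kW
Heat removed = 47234 kJ/min

Q_out = 47200 kJ/min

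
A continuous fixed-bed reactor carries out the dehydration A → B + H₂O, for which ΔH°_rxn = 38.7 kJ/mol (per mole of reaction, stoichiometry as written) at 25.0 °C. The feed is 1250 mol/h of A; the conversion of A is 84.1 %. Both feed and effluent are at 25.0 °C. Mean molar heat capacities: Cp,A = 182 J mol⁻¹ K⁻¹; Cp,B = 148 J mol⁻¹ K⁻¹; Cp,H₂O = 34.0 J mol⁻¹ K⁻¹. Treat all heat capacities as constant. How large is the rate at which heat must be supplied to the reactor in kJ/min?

Extent of reaction ξ = 0.841 × 1250 = 1051.2 mol/h
Reaction term: ξ·ΔH°_rxn = 1051.2 × 38.7 = 40683 kJ/h
Q = ΔH = 40683 kJ/h = 11.301 kW
Heat supplied = 678.06 kJ/min

Q_in = 678 kJ/min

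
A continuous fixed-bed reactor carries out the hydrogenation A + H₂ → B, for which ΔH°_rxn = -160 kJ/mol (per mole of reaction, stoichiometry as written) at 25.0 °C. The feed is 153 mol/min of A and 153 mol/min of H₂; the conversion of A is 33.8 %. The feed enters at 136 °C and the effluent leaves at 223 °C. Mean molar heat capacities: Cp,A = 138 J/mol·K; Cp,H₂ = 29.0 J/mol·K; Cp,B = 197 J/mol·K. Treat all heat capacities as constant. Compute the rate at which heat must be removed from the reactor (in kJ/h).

Extent of reaction ξ = 0.338 × 153 = 51.714 mol/min
Reaction term: ξ·ΔH°_rxn = 51.714 × -160 = -8274.2 kJ/min
Sensible, feed 136→25 °C: -2836.2 kJ/min
Outlet flows (mol/min): A 101.29, H₂ 101.29, B 51.714
Sensible, products 25→223 °C: 5366.3 kJ/min
Q = ΔH = -5744.1 kJ/min = -95.735 kW
Heat removed = 344650 kJ/h

Q_out = 345000 kJ/h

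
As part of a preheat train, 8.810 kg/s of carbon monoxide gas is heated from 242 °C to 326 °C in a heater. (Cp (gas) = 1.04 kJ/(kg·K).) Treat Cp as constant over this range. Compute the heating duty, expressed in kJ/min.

Q = ṁ·Cp·ΔT = 8.810 × 1.04 × (326 − 242) = 769.64 kJ/s
Heating duty = 46178 kJ/min

Q = 46200 kJ/min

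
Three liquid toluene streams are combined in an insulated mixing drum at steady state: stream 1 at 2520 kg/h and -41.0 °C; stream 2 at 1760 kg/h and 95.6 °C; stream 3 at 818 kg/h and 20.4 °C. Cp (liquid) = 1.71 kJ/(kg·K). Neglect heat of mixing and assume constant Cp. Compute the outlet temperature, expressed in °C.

Energy balance with Q = 0: Σ ṁᵢCp,ᵢ(T_out − Tᵢ) = 0
T_out = Σ ṁᵢCp,ᵢTᵢ / Σ ṁᵢCp,ᵢ
      = 139580 / 8717.6 = 16.011 °C

T_out = 16.0 °C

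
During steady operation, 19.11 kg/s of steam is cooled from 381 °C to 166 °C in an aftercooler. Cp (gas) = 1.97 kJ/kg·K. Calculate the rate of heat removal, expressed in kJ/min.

Q = ṁ·Cp·ΔT = 19.11 × 1.97 × (166 − 381) = -8094 kJ/s
Cooling duty = 485640 kJ/min

Q_c = 486000 kJ/min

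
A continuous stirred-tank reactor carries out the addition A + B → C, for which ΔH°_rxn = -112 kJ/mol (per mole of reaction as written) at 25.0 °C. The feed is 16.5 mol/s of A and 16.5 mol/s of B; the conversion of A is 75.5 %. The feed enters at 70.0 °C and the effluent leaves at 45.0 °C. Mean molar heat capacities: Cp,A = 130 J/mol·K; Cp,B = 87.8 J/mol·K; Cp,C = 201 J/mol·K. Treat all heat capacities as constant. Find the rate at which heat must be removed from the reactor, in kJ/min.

Extent of reaction ξ = 0.755 × 16.5 = 12.457 mol/s
Reaction term: ξ·ΔH°_rxn = 12.457 × -112 = -1395.2 kJ/s
Sensible, feed 70.0→25 °C: -161.72 kJ/s
Outlet flows (mol/s): A 4.0425, B 4.0425, C 12.457
Sensible, products 25→45.0 °C: 67.688 kJ/s
Q = ΔH = -1489.3 kJ/s = -1489.3 kW
Heat removed = 89356 kJ/min

Q_out = 89400 kJ/min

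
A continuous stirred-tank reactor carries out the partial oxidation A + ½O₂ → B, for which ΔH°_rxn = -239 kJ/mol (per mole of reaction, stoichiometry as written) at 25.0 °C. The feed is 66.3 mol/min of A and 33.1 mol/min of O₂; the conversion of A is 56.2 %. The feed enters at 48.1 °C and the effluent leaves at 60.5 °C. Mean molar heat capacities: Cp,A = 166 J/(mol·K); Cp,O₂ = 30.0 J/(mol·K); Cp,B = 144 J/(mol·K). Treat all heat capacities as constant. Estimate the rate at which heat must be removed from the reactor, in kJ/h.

Q_out = 528000 kJ/h

Extent of reaction ξ = 0.562 × 66.3 = 37.261 mol/min
Reaction term: ξ·ΔH°_rxn = 37.261 × -239 = -8905.3 kJ/min
Sensible, feed 48.1→25 °C: -277.17 kJ/min
Outlet flows (mol/min): A 29.039, O₂ 14.47, B 37.261
Sensible, products 25→60.5 °C: 377.02 kJ/min
Q = ΔH = -8805.4 kJ/min = -146.76 kW
Heat removed = 528330 kJ/h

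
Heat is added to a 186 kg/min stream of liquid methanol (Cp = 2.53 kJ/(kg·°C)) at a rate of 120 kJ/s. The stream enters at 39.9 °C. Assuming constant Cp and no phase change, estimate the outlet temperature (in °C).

T_out = 55.2 °C

Q = 120 kJ/s = 7200 kJ/min
ΔT = Q/(ṁ·Cp) = 7200/(186×2.53) = 15.3 K
T_out = 39.9 + 15.3 = 55.2 °C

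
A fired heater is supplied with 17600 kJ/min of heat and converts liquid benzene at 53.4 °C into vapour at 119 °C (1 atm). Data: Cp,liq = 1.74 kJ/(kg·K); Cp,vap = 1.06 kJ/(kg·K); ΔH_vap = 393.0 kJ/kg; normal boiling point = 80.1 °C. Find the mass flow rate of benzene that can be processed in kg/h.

ṁ = 2200 kg/h

Δh = 1.74×(80.1−53.4) + 393.0 + 1.06×(119−80.1) = 480.69 kJ/kg
Q = 17600 kJ/min = 293.33 kJ/s = 1.056e+06 kJ/h
ṁ = Q/Δh = 1.056e+06 / 480.69 = 2196.8 kg/h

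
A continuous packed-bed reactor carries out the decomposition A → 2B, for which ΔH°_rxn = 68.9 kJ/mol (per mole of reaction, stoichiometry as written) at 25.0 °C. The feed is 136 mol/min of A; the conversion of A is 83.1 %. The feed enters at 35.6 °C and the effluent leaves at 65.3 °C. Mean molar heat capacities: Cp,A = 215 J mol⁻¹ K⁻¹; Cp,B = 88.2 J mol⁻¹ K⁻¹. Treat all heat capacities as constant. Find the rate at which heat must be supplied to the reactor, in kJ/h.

Q_in = 509000 kJ/h

Extent of reaction ξ = 0.831 × 136 = 113.02 mol/min
Reaction term: ξ·ΔH°_rxn = 113.02 × 68.9 = 7786.8 kJ/min
Sensible, feed 35.6→25 °C: -309.94 kJ/min
Outlet flows (mol/min): A 22.984, B 226.03
Sensible, products 25→65.3 °C: 1002.6 kJ/min
Q = ΔH = 8479.4 kJ/min = 141.32 kW
Heat supplied = 508770 kJ/h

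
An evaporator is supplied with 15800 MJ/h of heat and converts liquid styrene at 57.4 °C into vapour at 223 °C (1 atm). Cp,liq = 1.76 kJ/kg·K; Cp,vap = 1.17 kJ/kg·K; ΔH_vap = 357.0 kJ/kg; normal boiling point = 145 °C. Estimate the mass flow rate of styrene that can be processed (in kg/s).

Δh = 1.76×(145−57.4) + 357.0 + 1.17×(223−145) = 602.44 kJ/kg
Q = 15800 MJ/h = 4388.9 kJ/s = 4388.9 kJ/s
ṁ = Q/Δh = 4388.9 / 602.44 = 7.2852 kg/s

ṁ = 7.29 kg/s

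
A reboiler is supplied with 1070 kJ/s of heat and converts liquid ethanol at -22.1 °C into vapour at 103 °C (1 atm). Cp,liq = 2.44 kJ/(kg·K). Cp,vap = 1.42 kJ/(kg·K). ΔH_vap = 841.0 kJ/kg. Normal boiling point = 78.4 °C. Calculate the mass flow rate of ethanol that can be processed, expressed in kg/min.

Δh = 2.44×(78.4−-22.1) + 841.0 + 1.42×(103−78.4) = 1121.2 kJ/kg
Q = 1070 kJ/s = 1070 kJ/s = 64200 kJ/min
ṁ = Q/Δh = 64200 / 1121.2 = 57.263 kg/min

ṁ = 57.3 kg/min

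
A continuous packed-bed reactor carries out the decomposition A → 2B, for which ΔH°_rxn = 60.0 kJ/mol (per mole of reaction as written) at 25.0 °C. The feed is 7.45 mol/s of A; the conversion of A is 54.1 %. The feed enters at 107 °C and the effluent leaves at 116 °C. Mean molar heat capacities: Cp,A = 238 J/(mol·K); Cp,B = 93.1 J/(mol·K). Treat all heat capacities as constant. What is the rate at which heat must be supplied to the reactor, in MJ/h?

Q_in = 860 MJ/h

Extent of reaction ξ = 0.541 × 7.45 = 4.0305 mol/s
Reaction term: ξ·ΔH°_rxn = 4.0305 × 60.0 = 241.83 kJ/s
Sensible, feed 107→25 °C: -145.39 kJ/s
Outlet flows (mol/s): A 3.4196, B 8.0609
Sensible, products 25→116 °C: 142.35 kJ/s
Q = ΔH = 238.79 kJ/s = 238.79 kW
Heat supplied = 859.63 MJ/h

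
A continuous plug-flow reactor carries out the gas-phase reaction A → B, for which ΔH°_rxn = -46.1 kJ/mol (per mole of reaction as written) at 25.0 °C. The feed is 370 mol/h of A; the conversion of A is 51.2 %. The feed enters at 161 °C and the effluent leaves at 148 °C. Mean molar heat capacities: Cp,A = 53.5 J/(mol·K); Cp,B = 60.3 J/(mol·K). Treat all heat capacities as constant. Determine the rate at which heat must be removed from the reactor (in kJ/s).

Q_out = 2.45 kJ/s

Extent of reaction ξ = 0.512 × 370 = 189.44 mol/h
Reaction term: ξ·ΔH°_rxn = 189.44 × -46.1 = -8733.2 kJ/h
Sensible, feed 161→25 °C: -2692.1 kJ/h
Outlet flows (mol/h): A 180.56, B 189.44
Sensible, products 25→148 °C: 2593.2 kJ/h
Q = ΔH = -8832.1 kJ/h = -2.4534 kW
Heat removed = 2.4534 kJ/s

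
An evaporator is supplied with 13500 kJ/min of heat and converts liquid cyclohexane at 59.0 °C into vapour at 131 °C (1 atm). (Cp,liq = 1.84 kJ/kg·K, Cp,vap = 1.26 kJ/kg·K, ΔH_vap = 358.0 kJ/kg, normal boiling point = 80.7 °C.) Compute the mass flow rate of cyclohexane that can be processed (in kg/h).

Δh = 1.84×(80.7−59.0) + 358.0 + 1.26×(131−80.7) = 461.31 kJ/kg
Q = 13500 kJ/min = 225 kJ/s = 810000 kJ/h
ṁ = Q/Δh = 810000 / 461.31 = 1755.9 kg/h

ṁ = 1760 kg/h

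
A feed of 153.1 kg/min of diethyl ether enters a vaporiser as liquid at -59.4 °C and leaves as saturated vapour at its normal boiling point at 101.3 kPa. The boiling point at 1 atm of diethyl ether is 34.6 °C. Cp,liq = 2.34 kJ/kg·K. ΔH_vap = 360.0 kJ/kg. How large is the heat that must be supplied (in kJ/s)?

Q = 1480 kJ/s

liquid -59.4→34.6 °C: 219.96 kJ/kg
vaporisation at 34.6 °C: 360 kJ/kg
Δh = 219.96 + 360 = 579.96 kJ/kg
Q = ṁ·Δh = 153.1 kg/min × 579.96 kJ/kg = 88792 kJ/min
|Q| = 1479.9 kW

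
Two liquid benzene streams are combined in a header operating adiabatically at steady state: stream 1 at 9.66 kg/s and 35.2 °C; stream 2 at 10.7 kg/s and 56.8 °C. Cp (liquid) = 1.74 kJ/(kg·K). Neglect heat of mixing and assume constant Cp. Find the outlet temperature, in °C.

T_out = 46.6 °C

Adiabatic, steady state ⇒ Σ ṁᵢCp,ᵢ(T_out − Tᵢ) = 0
Σ ṁᵢCp,ᵢTᵢ = 9.66×1.74×35.2 + 10.7×1.74×56.8 = 1649.2
Σ ṁᵢCp,ᵢ = 9.66×1.74 + 10.7×1.74 = 35.426
T_out = 1649.2 / 35.426 = 46.552 °C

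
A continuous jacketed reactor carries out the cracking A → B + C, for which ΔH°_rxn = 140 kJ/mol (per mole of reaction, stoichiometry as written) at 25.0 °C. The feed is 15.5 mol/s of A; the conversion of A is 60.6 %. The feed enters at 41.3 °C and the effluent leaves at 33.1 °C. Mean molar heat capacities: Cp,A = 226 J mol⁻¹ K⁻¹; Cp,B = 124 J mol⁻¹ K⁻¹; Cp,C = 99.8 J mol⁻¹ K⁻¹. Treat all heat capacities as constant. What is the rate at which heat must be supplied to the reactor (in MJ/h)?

Extent of reaction ξ = 0.606 × 15.5 = 9.393 mol/s
Reaction term: ξ·ΔH°_rxn = 9.393 × 140 = 1315 kJ/s
Sensible, feed 41.3→25 °C: -57.099 kJ/s
Outlet flows (mol/s): A 6.107, B 9.393, C 9.393
Sensible, products 25→33.1 °C: 28.207 kJ/s
Q = ΔH = 1286.1 kJ/s = 1286.1 kW
Heat supplied = 4630.1 MJ/h

Q_in = 4630 MJ/h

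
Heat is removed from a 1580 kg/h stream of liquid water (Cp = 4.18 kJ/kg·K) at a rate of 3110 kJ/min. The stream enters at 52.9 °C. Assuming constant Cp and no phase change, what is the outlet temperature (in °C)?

Q = 3110 kJ/min = 186600 kJ/h
ΔT = Q/(ṁ·Cp) = 186600/(1580×4.18) = 28.254 K
T_out = 52.9 − 28.254 = 24.646 °C

T_out = 24.6 °C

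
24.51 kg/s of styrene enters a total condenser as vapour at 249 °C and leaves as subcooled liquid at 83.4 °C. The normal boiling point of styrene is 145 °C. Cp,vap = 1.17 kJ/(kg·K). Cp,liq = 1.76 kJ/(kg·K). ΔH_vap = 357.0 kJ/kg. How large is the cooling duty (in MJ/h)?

vapour 249→145 °C: -121.68 kJ/kg
condensation at 145 °C: -357 kJ/kg
liquid 145→83.4 °C: -108.42 kJ/kg
Δh = -121.68 + -357 + -108.42 = -587.1 kJ/kg
Q = ṁ·Δh = 24.51 kg/s × -587.1 kJ/kg = -14390 kJ/s
|Q| = 14390 kW = 51803 MJ/h

Q_c = 51800 MJ/h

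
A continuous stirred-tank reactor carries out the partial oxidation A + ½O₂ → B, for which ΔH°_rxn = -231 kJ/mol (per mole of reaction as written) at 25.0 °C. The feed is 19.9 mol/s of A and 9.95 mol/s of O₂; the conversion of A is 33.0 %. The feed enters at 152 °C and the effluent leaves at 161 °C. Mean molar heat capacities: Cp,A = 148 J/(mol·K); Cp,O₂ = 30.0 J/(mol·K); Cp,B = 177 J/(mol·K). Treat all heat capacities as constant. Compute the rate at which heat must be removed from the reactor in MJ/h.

Q_out = 5310 MJ/h

Extent of reaction ξ = 0.330 × 19.9 = 6.567 mol/s
Reaction term: ξ·ΔH°_rxn = 6.567 × -231 = -1517 kJ/s
Sensible, feed 152→25 °C: -411.95 kJ/s
Outlet flows (mol/s): A 13.333, O₂ 6.6665, B 6.567
Sensible, products 25→161 °C: 453.65 kJ/s
Q = ΔH = -1475.3 kJ/s = -1475.3 kW
Heat removed = 5311 MJ/h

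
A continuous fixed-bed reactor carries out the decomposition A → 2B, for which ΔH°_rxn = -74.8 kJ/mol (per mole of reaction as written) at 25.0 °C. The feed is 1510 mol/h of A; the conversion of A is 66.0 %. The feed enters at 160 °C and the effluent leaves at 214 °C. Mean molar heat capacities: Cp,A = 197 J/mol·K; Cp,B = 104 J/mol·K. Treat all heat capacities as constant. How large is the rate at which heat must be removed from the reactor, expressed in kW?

Extent of reaction ξ = 0.660 × 1510 = 996.6 mol/h
Reaction term: ξ·ΔH°_rxn = 996.6 × -74.8 = -74546 kJ/h
Sensible, feed 160→25 °C: -40158 kJ/h
Outlet flows (mol/h): A 513.4, B 1993.2
Sensible, products 25→214 °C: 58294 kJ/h
Q = ΔH = -56410 kJ/h = -15.67 kW
Heat removed = 15.67 kW

Q_out = 15.7 kW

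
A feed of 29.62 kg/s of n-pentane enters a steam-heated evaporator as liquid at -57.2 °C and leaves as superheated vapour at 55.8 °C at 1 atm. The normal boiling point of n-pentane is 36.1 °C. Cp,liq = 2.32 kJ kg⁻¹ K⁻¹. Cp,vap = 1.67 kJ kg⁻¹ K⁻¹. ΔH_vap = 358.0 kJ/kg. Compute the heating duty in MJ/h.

liquid -57.2→36.1 °C: 216.46 kJ/kg
vaporisation at 36.1 °C: 358 kJ/kg
vapour 36.1→55.8 °C: 32.899 kJ/kg
Δh = 216.46 + 358 + 32.899 = 607.36 kJ/kg
Q = ṁ·Δh = 29.62 kg/s × 607.36 kJ/kg = 17990 kJ/s
|Q| = 17990 kW = 64763 MJ/h

Q = 64800 MJ/h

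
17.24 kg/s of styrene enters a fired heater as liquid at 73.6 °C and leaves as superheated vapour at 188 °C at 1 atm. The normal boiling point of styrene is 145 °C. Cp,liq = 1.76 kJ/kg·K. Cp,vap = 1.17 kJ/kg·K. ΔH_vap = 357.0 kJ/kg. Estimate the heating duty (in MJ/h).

liquid 73.6→145 °C: 125.66 kJ/kg
vaporisation at 145 °C: 357 kJ/kg
vapour 145→188 °C: 50.31 kJ/kg
Δh = 125.66 + 357 + 50.31 = 532.97 kJ/kg
Q = ṁ·Δh = 17.24 kg/s × 532.97 kJ/kg = 9188.5 kJ/s
|Q| = 9188.5 kW = 33078 MJ/h

Q = 33100 MJ/h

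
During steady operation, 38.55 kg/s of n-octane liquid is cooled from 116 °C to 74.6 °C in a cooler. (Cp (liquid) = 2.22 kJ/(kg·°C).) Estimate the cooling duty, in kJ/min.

Q = ṁ·Cp·ΔT = 38.55 × 2.22 × (74.6 − 116) = -3543.1 kJ/s
Cooling duty = 212580 kJ/min

Q_c = 213000 kJ/min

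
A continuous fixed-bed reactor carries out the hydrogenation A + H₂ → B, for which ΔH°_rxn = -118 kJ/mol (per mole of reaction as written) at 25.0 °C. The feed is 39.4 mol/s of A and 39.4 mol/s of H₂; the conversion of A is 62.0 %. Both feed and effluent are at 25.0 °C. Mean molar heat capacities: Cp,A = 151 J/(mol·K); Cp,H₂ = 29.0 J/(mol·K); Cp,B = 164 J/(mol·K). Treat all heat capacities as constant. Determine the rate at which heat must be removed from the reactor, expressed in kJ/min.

Q_out = 173000 kJ/min

Extent of reaction ξ = 0.620 × 39.4 = 24.428 mol/s
Reaction term: ξ·ΔH°_rxn = 24.428 × -118 = -2882.5 kJ/s
Q = ΔH = -2882.5 kJ/s = -2882.5 kW
Heat removed = 172950 kJ/min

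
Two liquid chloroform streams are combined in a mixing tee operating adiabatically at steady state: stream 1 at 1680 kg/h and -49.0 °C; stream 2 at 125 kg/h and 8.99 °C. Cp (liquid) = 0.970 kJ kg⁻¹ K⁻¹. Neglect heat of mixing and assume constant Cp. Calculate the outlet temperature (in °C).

Adiabatic, steady state ⇒ Σ ṁᵢCp,ᵢ(T_out − Tᵢ) = 0
Σ ṁᵢCp,ᵢTᵢ = 1680×0.970×-49.0 + 125×0.970×8.99 = -78760
Σ ṁᵢCp,ᵢ = 1680×0.970 + 125×0.970 = 1750.8
T_out = -78760 / 1750.8 = -44.984 °C

T_out = -45.0 °C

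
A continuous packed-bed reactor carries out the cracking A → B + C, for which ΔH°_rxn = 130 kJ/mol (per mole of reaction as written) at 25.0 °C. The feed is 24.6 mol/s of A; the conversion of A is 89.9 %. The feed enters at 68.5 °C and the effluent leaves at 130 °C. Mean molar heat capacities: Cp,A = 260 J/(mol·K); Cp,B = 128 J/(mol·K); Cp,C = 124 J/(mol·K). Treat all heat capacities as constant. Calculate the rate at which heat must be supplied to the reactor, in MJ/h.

Extent of reaction ξ = 0.899 × 24.6 = 22.115 mol/s
Reaction term: ξ·ΔH°_rxn = 22.115 × 130 = 2875 kJ/s
Sensible, feed 68.5→25 °C: -278.23 kJ/s
Outlet flows (mol/s): A 2.4846, B 22.115, C 22.115
Sensible, products 25→130 °C: 653 kJ/s
Q = ΔH = 3249.8 kJ/s = 3249.8 kW
Heat supplied = 11699 MJ/h

Q_in = 11700 MJ/h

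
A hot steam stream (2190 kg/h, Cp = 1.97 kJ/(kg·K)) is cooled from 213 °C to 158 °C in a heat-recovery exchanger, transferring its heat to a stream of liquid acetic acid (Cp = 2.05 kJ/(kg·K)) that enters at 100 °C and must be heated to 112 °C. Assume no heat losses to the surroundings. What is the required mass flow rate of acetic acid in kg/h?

ṁ_c = 9650 kg/h

Heat released by hot stream: Q = 2190 × 1.97 × (213 − 158) = 237290 kJ/h
Energy balance on cold side (adiabatic exchanger): Q = ṁ_c·Cp_c·(T_c,out − T_c,in)
ṁ_c = 237290 / [2.05 × (112 − 100)] = 9645.8 kg/h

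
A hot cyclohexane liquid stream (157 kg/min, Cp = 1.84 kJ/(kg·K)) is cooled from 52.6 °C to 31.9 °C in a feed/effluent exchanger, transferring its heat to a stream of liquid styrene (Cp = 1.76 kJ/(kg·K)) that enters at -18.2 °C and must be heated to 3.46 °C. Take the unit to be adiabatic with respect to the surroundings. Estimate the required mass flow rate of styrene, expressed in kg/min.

ṁ_c = 157 kg/min

Heat released by hot stream: Q = 157 × 1.84 × (52.6 − 31.9) = 5979.8 kJ/min
Energy balance on cold side (adiabatic exchanger): Q = ṁ_c·Cp_c·(T_c,out − T_c,in)
ṁ_c = 5979.8 / [1.76 × (3.46 − -18.2)] = 156.86 kg/min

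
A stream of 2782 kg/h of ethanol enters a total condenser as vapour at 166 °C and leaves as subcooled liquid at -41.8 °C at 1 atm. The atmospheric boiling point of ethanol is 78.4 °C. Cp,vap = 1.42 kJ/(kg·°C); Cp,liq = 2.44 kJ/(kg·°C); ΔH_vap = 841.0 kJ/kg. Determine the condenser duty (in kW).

vapour 166→78.4 °C: -124.39 kJ/kg
condensation at 78.4 °C: -841 kJ/kg
liquid 78.4→-41.8 °C: -293.29 kJ/kg
Δh = -124.39 + -841 + -293.29 = -1258.7 kJ/kg
Q = ṁ·Δh = 2782 kg/h × -1258.7 kJ/kg = -3.5016e+06 kJ/h
|Q| = 972.68 kW

Q_c = 973 kW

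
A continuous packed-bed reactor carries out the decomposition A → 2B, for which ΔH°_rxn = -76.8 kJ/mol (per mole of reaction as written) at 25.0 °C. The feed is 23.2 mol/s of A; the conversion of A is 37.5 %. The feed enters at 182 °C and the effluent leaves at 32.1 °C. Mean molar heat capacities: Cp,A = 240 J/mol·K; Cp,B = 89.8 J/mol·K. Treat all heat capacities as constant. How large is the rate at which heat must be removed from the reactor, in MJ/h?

Q_out = 5420 MJ/h

Extent of reaction ξ = 0.375 × 23.2 = 8.7 mol/s
Reaction term: ξ·ΔH°_rxn = 8.7 × -76.8 = -668.16 kJ/s
Sensible, feed 182→25 °C: -874.18 kJ/s
Outlet flows (mol/s): A 14.5, B 17.4
Sensible, products 25→32.1 °C: 35.802 kJ/s
Q = ΔH = -1506.5 kJ/s = -1506.5 kW
Heat removed = 5423.5 MJ/h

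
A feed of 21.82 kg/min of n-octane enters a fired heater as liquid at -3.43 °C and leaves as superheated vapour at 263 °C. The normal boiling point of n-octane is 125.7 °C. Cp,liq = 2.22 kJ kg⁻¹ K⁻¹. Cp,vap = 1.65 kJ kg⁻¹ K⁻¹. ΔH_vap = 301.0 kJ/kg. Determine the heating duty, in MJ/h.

Q = 1070 MJ/h

liquid -3.43→125.7 °C: 286.67 kJ/kg
vaporisation at 125.7 °C: 301 kJ/kg
vapour 125.7→263 °C: 226.55 kJ/kg
Δh = 286.67 + 301 + 226.55 = 814.21 kJ/kg
Q = ṁ·Δh = 21.82 kg/min × 814.21 kJ/kg = 17766 kJ/min
|Q| = 296.1 kW = 1066 MJ/h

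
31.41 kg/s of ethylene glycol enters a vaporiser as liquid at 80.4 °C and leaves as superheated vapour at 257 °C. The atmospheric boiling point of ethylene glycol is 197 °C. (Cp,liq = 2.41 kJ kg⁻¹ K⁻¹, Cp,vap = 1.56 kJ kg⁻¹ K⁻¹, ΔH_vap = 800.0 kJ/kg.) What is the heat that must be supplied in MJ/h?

liquid 80.4→197 °C: 281.01 kJ/kg
vaporisation at 197 °C: 800 kJ/kg
vapour 197→257 °C: 93.6 kJ/kg
Δh = 281.01 + 800 + 93.6 = 1174.6 kJ/kg
Q = ṁ·Δh = 31.41 kg/s × 1174.6 kJ/kg = 36894 kJ/s
|Q| = 36894 kW = 132820 MJ/h

Q = 133000 MJ/h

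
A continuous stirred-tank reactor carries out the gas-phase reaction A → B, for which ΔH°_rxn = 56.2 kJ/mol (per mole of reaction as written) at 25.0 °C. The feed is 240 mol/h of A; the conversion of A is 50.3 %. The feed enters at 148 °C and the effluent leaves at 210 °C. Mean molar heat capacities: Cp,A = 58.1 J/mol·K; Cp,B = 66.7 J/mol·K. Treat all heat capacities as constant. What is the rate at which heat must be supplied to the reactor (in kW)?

Q_in = 2.18 kW

Extent of reaction ξ = 0.503 × 240 = 120.72 mol/h
Reaction term: ξ·ΔH°_rxn = 120.72 × 56.2 = 6784.5 kJ/h
Sensible, feed 148→25 °C: -1715.1 kJ/h
Outlet flows (mol/h): A 119.28, B 120.72
Sensible, products 25→210 °C: 2771.7 kJ/h
Q = ΔH = 7841.1 kJ/h = 2.1781 kW
Heat supplied = 2.1781 kW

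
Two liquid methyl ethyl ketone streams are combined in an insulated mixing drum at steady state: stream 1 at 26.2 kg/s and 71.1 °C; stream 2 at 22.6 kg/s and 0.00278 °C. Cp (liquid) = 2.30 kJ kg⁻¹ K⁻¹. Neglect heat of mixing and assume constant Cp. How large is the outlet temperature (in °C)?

T_out = 38.2 °C

Adiabatic, steady state ⇒ Σ ṁᵢCp,ᵢ(T_out − Tᵢ) = 0
Σ ṁᵢCp,ᵢTᵢ = 26.2×2.30×71.1 + 22.6×2.30×0.00278 = 4284.6
Σ ṁᵢCp,ᵢ = 26.2×2.30 + 22.6×2.30 = 112.24
T_out = 4284.6 / 112.24 = 38.174 °C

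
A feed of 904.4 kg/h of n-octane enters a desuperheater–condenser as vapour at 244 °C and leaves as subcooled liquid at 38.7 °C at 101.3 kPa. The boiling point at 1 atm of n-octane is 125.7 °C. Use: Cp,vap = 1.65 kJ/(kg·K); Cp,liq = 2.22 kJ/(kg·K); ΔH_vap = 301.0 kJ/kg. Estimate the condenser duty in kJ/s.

Q_c = 173 kJ/s

vapour 244→125.7 °C: -195.19 kJ/kg
condensation at 125.7 °C: -301 kJ/kg
liquid 125.7→38.7 °C: -193.14 kJ/kg
Δh = -195.19 + -301 + -193.14 = -689.34 kJ/kg
Q = ṁ·Δh = 904.4 kg/h × -689.34 kJ/kg = -623430 kJ/h
|Q| = 173.18 kW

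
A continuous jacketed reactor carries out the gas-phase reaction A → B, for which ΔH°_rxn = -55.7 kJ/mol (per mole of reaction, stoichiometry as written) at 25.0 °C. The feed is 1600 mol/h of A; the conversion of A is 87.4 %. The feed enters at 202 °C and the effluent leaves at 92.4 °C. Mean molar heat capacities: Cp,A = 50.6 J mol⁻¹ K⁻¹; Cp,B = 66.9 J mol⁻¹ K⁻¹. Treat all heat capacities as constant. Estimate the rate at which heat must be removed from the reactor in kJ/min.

Extent of reaction ξ = 0.874 × 1600 = 1398.4 mol/h
Reaction term: ξ·ΔH°_rxn = 1398.4 × -55.7 = -77891 kJ/h
Sensible, feed 202→25 °C: -14330 kJ/h
Outlet flows (mol/h): A 201.6, B 1398.4
Sensible, products 25→92.4 °C: 6993 kJ/h
Q = ΔH = -85228 kJ/h = -23.674 kW
Heat removed = 1420.5 kJ/min

Q_out = 1420 kJ/min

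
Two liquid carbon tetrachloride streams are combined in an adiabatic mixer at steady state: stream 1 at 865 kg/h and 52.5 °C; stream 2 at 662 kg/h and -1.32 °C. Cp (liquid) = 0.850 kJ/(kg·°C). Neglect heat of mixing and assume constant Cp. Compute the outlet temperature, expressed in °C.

T_out = 29.2 °C

No heat crosses the boundary, so H_out = H_in.
T_out = Σ ṁᵢCp,ᵢTᵢ / Σ ṁᵢCp,ᵢ
      = 37858 / 1297.9 = 29.167 °C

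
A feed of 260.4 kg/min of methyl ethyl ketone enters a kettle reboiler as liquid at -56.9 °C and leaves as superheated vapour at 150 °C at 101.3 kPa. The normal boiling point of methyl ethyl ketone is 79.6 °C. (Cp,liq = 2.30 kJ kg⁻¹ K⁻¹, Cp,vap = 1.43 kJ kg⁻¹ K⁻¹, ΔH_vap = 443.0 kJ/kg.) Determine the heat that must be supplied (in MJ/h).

liquid -56.9→79.6 °C: 313.95 kJ/kg
vaporisation at 79.6 °C: 443 kJ/kg
vapour 79.6→150 °C: 100.67 kJ/kg
Δh = 313.95 + 443 + 100.67 = 857.62 kJ/kg
Q = ṁ·Δh = 260.4 kg/min × 857.62 kJ/kg = 223320 kJ/min
|Q| = 3722.1 kW = 13399 MJ/h

Q = 13400 MJ/h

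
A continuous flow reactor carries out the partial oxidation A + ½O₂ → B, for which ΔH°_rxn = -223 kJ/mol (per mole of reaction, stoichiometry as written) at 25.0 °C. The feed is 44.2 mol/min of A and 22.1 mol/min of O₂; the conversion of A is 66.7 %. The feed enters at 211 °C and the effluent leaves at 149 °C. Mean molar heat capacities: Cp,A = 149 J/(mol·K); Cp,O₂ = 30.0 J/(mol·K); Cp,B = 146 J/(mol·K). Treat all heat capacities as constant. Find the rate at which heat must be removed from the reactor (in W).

Q_out = 118000 W

Extent of reaction ξ = 0.667 × 44.2 = 29.481 mol/min
Reaction term: ξ·ΔH°_rxn = 29.481 × -223 = -6574.4 kJ/min
Sensible, feed 211→25 °C: -1348.3 kJ/min
Outlet flows (mol/min): A 14.719, O₂ 7.3593, B 29.481
Sensible, products 25→149 °C: 833.05 kJ/min
Q = ΔH = -7089.6 kJ/min = -118.16 kW
Heat removed = 118160 W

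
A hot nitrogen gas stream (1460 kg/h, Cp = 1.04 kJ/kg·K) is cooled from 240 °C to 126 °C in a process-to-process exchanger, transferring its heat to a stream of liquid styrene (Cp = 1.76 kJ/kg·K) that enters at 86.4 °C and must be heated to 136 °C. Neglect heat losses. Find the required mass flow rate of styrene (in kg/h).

ṁ_c = 1980 kg/h

Heat released by hot stream: Q = 1460 × 1.04 × (240 − 126) = 173100 kJ/h
Energy balance on cold side (adiabatic exchanger): Q = ṁ_c·Cp_c·(T_c,out − T_c,in)
ṁ_c = 173100 / [1.76 × (136 − 86.4)] = 1982.9 kg/h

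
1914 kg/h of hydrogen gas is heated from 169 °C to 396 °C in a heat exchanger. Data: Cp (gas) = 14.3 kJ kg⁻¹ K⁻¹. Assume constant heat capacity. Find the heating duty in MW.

Q = 1.73 MW

Q = ṁ·Cp·ΔT = 1914 × 14.3 × (396 − 169) = 6.213e+06 kJ/h
Converting: 6.213e+06 / 3600 s = 1725.8 kW
Heating duty = 1.7258 MW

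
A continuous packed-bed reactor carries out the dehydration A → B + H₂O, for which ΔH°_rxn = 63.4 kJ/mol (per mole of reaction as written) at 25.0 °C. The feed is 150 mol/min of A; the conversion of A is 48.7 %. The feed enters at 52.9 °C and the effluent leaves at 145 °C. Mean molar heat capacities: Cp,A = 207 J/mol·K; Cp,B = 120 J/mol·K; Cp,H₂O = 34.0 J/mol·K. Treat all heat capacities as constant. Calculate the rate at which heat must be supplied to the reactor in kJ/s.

Extent of reaction ξ = 0.487 × 150 = 73.05 mol/min
Reaction term: ξ·ΔH°_rxn = 73.05 × 63.4 = 4631.4 kJ/min
Sensible, feed 52.9→25 °C: -866.29 kJ/min
Outlet flows (mol/min): A 76.95, B 73.05, H₂O 73.05
Sensible, products 25→145 °C: 3261.4 kJ/min
Q = ΔH = 7026.5 kJ/min = 117.11 kW
Heat supplied = 117.11 kJ/s

Q_in = 117 kJ/s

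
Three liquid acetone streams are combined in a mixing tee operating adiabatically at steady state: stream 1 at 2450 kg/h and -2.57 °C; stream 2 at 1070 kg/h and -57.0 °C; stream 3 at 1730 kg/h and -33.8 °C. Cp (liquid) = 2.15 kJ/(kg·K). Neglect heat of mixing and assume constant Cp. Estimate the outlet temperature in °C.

No heat crosses the boundary, so H_out = H_in.
T_out = Σ ṁᵢCp,ᵢTᵢ / Σ ṁᵢCp,ᵢ
      = -270390 / 11288 = -23.954 °C

T_out = -24.0 °C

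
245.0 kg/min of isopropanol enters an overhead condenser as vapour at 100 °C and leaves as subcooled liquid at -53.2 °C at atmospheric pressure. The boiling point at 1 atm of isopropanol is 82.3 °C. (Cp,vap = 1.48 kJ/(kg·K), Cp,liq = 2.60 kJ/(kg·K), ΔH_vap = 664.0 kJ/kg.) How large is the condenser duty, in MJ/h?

vapour 100→82.3 °C: -26.196 kJ/kg
condensation at 82.3 °C: -664 kJ/kg
liquid 82.3→-53.2 °C: -352.3 kJ/kg
Δh = -26.196 + -664 + -352.3 = -1042.5 kJ/kg
Q = ṁ·Δh = 245.0 kg/min × -1042.5 kJ/kg = -255410 kJ/min
|Q| = 4256.9 kW = 15325 MJ/h

Q_c = 15300 MJ/h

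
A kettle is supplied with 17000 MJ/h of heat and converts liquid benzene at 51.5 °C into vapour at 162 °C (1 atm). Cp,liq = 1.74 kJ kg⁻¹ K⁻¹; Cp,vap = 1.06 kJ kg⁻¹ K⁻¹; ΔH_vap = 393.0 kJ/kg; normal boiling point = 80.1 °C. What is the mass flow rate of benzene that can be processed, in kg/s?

Δh = 1.74×(80.1−51.5) + 393.0 + 1.06×(162−80.1) = 529.58 kJ/kg
Q = 17000 MJ/h = 4722.2 kJ/s = 4722.2 kJ/s
ṁ = Q/Δh = 4722.2 / 529.58 = 8.917 kg/s

ṁ = 8.92 kg/s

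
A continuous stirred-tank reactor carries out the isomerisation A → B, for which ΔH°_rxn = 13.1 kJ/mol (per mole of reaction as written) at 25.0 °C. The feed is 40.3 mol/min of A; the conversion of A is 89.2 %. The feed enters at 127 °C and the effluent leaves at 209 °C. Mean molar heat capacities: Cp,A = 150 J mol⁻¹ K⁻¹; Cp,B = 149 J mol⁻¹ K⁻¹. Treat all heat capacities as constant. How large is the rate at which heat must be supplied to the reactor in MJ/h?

Extent of reaction ξ = 0.892 × 40.3 = 35.948 mol/min
Reaction term: ξ·ΔH°_rxn = 35.948 × 13.1 = 470.91 kJ/min
Sensible, feed 127→25 °C: -616.59 kJ/min
Outlet flows (mol/min): A 4.3524, B 35.948
Sensible, products 25→209 °C: 1105.7 kJ/min
Q = ΔH = 959.99 kJ/min = 16 kW
Heat supplied = 57.599 MJ/h

Q_in = 57.6 MJ/h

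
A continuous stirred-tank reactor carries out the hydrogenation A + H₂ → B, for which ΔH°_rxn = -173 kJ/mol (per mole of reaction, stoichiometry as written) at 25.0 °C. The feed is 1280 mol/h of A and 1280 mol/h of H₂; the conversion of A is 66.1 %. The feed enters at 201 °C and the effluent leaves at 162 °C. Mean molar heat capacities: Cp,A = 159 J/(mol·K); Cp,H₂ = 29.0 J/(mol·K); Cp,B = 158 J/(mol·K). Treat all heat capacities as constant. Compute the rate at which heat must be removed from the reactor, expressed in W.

Extent of reaction ξ = 0.661 × 1280 = 846.08 mol/h
Reaction term: ξ·ΔH°_rxn = 846.08 × -173 = -146370 kJ/h
Sensible, feed 201→25 °C: -42353 kJ/h
Outlet flows (mol/h): A 433.92, H₂ 433.92, B 846.08
Sensible, products 25→162 °C: 29490 kJ/h
Q = ΔH = -159230 kJ/h = -44.232 kW
Heat removed = 44232 W

Q_out = 44200 W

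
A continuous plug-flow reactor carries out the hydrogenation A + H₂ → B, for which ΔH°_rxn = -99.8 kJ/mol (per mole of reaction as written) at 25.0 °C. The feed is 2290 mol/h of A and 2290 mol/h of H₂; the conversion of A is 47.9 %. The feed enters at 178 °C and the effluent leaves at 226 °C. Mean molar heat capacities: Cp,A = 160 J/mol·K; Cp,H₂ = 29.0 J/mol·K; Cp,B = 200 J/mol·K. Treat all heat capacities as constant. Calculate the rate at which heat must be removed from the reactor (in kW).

Extent of reaction ξ = 0.479 × 2290 = 1096.9 mol/h
Reaction term: ξ·ΔH°_rxn = 1096.9 × -99.8 = -109470 kJ/h
Sensible, feed 178→25 °C: -66220 kJ/h
Outlet flows (mol/h): A 1193.1, H₂ 1193.1, B 1096.9
Sensible, products 25→226 °C: 89420 kJ/h
Q = ΔH = -86271 kJ/h = -23.964 kW
Heat removed = 23.964 kW

Q_out = 24.0 kW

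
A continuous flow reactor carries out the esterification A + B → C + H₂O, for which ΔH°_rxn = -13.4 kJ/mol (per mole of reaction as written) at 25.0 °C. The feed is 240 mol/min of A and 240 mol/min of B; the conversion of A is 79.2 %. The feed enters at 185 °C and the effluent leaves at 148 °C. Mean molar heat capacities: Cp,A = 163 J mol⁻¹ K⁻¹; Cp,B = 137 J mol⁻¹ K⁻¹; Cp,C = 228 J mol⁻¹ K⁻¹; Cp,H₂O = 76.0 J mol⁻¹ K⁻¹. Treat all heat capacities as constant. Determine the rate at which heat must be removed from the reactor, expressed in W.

Extent of reaction ξ = 0.792 × 240 = 190.08 mol/min
Reaction term: ξ·ΔH°_rxn = 190.08 × -13.4 = -2547.1 kJ/min
Sensible, feed 185→25 °C: -11520 kJ/min
Outlet flows (mol/min): A 49.92, B 49.92, C 190.08, H₂O 190.08
Sensible, products 25→148 °C: 8949.5 kJ/min
Q = ΔH = -5117.6 kJ/min = -85.293 kW
Heat removed = 85293 W

Q_out = 85300 W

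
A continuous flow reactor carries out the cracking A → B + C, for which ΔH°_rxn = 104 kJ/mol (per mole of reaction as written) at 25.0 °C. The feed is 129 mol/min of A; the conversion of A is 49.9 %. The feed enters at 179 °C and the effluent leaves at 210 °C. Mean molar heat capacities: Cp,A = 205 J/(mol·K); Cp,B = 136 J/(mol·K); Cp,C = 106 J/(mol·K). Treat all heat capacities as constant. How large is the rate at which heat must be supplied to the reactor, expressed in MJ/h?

Q_in = 477 MJ/h

Extent of reaction ξ = 0.499 × 129 = 64.371 mol/min
Reaction term: ξ·ΔH°_rxn = 64.371 × 104 = 6694.6 kJ/min
Sensible, feed 179→25 °C: -4072.5 kJ/min
Outlet flows (mol/min): A 64.629, B 64.371, C 64.371
Sensible, products 25→210 °C: 5332.9 kJ/min
Q = ΔH = 7955 kJ/min = 132.58 kW
Heat supplied = 477.3 MJ/h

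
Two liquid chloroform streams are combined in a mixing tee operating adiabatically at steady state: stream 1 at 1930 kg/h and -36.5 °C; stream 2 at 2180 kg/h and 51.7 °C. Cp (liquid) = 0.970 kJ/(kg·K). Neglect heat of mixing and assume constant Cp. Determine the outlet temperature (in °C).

No heat crosses the boundary, so H_out = H_in.
Σ ṁᵢCp,ᵢTᵢ = 1930×0.970×-36.5 + 2180×0.970×51.7 = 40993
Σ ṁᵢCp,ᵢ = 1930×0.970 + 2180×0.970 = 3986.7
T_out = 40993 / 3986.7 = 10.282 °C

T_out = 10.3 °C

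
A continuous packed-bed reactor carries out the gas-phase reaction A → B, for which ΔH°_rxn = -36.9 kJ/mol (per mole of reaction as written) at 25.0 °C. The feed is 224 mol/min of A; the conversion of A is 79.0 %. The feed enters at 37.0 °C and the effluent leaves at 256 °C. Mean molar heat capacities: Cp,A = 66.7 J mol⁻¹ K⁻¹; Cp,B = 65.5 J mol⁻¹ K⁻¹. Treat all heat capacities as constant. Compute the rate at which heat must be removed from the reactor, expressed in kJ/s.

Extent of reaction ξ = 0.790 × 224 = 176.96 mol/min
Reaction term: ξ·ΔH°_rxn = 176.96 × -36.9 = -6529.8 kJ/min
Sensible, feed 37.0→25 °C: -179.29 kJ/min
Outlet flows (mol/min): A 47.04, B 176.96
Sensible, products 25→256 °C: 3402.3 kJ/min
Q = ΔH = -3306.8 kJ/min = -55.114 kW
Heat removed = 55.114 kJ/s

Q_out = 55.1 kJ/s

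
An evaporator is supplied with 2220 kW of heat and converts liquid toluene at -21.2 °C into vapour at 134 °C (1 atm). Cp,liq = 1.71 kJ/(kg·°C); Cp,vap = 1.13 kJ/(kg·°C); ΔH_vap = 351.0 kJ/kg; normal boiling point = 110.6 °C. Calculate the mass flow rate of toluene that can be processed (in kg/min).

ṁ = 221 kg/min

Δh = 1.71×(110.6−-21.2) + 351.0 + 1.13×(134−110.6) = 602.82 kJ/kg
Q = 2220 kW = 2220 kJ/s = 133200 kJ/min
ṁ = Q/Δh = 133200 / 602.82 = 220.96 kg/min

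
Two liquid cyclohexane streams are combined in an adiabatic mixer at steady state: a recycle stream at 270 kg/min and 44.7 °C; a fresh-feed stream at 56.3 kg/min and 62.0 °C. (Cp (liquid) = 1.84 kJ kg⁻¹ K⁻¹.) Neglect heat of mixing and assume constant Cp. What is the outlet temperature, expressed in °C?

Energy balance with Q = 0: Σ ṁᵢCp,ᵢ(T_out − Tᵢ) = 0
T_out = Σ ṁᵢCp,ᵢTᵢ / Σ ṁᵢCp,ᵢ
      = 28630 / 600.39 = 47.685 °C

T_out = 47.7 °C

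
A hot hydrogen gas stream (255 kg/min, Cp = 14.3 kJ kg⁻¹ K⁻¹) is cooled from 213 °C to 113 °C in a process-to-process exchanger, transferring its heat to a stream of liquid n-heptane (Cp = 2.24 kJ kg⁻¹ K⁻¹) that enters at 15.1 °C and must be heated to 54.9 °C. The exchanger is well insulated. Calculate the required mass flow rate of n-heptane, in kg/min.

Heat released by hot stream: Q = 255 × 14.3 × (213 − 113) = 364650 kJ/min
Energy balance on cold side (adiabatic exchanger): Q = ṁ_c·Cp_c·(T_c,out − T_c,in)
ṁ_c = 364650 / [2.24 × (54.9 − 15.1)] = 4090.2 kg/min

ṁ_c = 4090 kg/min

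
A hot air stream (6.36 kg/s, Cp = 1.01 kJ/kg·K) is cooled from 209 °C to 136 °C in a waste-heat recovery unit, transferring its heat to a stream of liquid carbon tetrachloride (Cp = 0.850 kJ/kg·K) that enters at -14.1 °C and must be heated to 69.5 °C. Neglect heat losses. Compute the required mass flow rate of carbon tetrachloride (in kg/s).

ṁ_c = 6.60 kg/s

Heat released by hot stream: Q = 6.36 × 1.01 × (209 − 136) = 468.92 kJ/s
Energy balance on cold side (adiabatic exchanger): Q = ṁ_c·Cp_c·(T_c,out − T_c,in)
ṁ_c = 468.92 / [0.850 × (69.5 − -14.1)] = 6.599 kg/s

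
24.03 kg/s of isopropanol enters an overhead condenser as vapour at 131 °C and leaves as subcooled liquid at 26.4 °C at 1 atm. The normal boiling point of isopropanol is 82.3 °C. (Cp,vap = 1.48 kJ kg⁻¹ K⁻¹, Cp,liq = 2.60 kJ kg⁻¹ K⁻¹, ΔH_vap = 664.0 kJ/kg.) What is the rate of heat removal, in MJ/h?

Q_c = 76200 MJ/h

vapour 131→82.3 °C: -72.076 kJ/kg
condensation at 82.3 °C: -664 kJ/kg
liquid 82.3→26.4 °C: -145.34 kJ/kg
Δh = -72.076 + -664 + -145.34 = -881.42 kJ/kg
Q = ṁ·Δh = 24.03 kg/s × -881.42 kJ/kg = -21180 kJ/s
|Q| = 21180 kW = 76250 MJ/h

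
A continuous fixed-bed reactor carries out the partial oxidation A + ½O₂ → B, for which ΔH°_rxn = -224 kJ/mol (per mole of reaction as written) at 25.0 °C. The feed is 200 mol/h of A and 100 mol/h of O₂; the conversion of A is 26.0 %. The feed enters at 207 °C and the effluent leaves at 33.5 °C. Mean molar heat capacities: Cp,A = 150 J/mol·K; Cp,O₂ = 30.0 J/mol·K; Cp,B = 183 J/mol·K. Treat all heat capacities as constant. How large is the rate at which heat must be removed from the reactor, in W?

Q_out = 4820 W

Extent of reaction ξ = 0.260 × 200 = 52 mol/h
Reaction term: ξ·ΔH°_rxn = 52 × -224 = -11648 kJ/h
Sensible, feed 207→25 °C: -6006 kJ/h
Outlet flows (mol/h): A 148, O₂ 74, B 52
Sensible, products 25→33.5 °C: 288.46 kJ/h
Q = ΔH = -17366 kJ/h = -4.8238 kW
Heat removed = 4823.8 W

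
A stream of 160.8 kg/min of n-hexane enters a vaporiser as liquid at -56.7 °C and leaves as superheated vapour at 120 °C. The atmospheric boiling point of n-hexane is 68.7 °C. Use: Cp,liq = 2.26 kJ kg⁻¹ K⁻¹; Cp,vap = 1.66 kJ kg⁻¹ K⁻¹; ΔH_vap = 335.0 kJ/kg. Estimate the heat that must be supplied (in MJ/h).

Q = 6790 MJ/h

liquid -56.7→68.7 °C: 283.4 kJ/kg
vaporisation at 68.7 °C: 335 kJ/kg
vapour 68.7→120 °C: 85.158 kJ/kg
Δh = 283.4 + 335 + 85.158 = 703.56 kJ/kg
Q = ṁ·Δh = 160.8 kg/min × 703.56 kJ/kg = 113130 kJ/min
|Q| = 1885.5 kW = 6788 MJ/h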